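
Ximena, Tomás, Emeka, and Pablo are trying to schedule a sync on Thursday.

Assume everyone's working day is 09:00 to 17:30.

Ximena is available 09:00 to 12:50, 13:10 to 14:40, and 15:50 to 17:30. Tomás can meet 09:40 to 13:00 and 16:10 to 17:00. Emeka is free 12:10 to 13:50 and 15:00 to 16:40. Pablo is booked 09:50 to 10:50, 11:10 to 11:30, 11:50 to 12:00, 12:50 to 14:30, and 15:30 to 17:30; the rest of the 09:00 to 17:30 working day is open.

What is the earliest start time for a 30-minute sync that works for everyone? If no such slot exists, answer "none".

Pablo free within 09:00–17:30: 09:00–09:50, 10:50–11:10, 11:30–11:50, 12:00–12:50, 14:30–15:30.
Ximena ∩ Tomás: 09:40–12:50, 16:10–17:00.
Ximena ∩ Tomás ∩ Emeka: 12:10–12:50, 16:10–16:40.
Ximena ∩ Tomás ∩ Emeka ∩ Pablo: 12:10–12:50.
Windows ≥ 30 min: 12:10–12:50.
Earliest such window starts at 12:10.

12:10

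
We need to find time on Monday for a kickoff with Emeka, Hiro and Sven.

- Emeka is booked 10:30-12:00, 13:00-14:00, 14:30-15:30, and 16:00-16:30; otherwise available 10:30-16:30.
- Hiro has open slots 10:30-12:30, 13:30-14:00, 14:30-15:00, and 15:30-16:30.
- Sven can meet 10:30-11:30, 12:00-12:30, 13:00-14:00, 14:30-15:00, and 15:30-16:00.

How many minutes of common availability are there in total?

Emeka free within 10:30–16:30: 12:00–13:00, 14:00–14:30, 15:30–16:00.
Emeka ∩ Hiro: 12:00–12:30, 15:30–16:00.
Emeka ∩ Hiro ∩ Sven: 12:00–12:30, 15:30–16:00.
Total common minutes: 30 + 30 = 60.

60 minutes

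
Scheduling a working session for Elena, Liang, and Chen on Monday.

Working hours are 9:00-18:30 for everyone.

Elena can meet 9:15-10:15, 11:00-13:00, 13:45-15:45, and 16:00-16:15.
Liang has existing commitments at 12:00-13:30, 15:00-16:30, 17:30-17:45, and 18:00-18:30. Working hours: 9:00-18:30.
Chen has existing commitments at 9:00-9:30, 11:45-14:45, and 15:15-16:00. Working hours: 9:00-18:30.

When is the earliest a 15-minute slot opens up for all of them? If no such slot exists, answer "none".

Liang free within 09:00–18:30: 09:00–12:00, 13:30–15:00, 16:30–17:30, 17:45–18:00.
Chen free within 09:00–18:30: 09:30–11:45, 14:45–15:15, 16:00–18:30.
Elena ∩ Liang: 09:15–10:15, 11:00–12:00, 13:45–15:00.
Elena ∩ Liang ∩ Chen: 09:30–10:15, 11:00–11:45, 14:45–15:00.
Windows ≥ 15 min: 09:30–10:15, 11:00–11:45, 14:45–15:00.
Earliest such window starts at 09:30.

09:30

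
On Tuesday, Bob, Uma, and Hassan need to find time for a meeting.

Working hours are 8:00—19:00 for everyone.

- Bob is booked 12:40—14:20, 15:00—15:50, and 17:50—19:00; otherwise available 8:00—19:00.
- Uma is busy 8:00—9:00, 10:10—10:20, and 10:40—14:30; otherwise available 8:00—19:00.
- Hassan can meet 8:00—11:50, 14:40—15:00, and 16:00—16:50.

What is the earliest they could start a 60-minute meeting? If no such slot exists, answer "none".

09:00

Bob free within 08:00–19:00: 08:00–12:40, 14:20–15:00, 15:50–17:50.
Uma free within 08:00–19:00: 09:00–10:10, 10:20–10:40, 14:30–19:00.
Bob ∩ Uma: 09:00–10:10, 10:20–10:40, 14:30–15:00, 15:50–17:50.
Bob ∩ Uma ∩ Hassan: 09:00–10:10, 10:20–10:40, 14:40–15:00, 16:00–16:50.
Windows ≥ 60 min: 09:00–10:10.
Earliest such window starts at 09:00.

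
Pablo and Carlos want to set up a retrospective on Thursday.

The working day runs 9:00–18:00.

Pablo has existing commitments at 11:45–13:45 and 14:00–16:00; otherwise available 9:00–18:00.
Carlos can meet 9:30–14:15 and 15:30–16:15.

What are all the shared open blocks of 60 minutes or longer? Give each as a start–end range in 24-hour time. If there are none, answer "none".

Pablo free within 09:00–18:00: 09:00–11:45, 13:45–14:00, 16:00–18:00.
Pablo ∩ Carlos: 09:30–11:45, 13:45–14:00, 16:00–16:15.
Windows ≥ 60 min: 09:30–11:45.

09:30–11:45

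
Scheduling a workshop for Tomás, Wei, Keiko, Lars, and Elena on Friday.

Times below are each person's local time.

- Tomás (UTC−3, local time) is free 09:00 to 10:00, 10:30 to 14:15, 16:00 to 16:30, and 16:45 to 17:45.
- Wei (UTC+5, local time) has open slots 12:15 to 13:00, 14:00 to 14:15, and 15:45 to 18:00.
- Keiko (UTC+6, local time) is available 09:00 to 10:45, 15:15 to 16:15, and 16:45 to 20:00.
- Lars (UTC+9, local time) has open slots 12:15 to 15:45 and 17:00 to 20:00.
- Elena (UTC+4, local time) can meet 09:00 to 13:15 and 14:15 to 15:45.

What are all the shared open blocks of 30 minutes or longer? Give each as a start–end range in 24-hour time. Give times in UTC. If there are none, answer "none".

Tomás → UTC: 12:00–13:00, 13:30–17:15, 19:00–19:30, 19:45–20:45.
Wei → UTC: 07:15–08:00, 09:00–09:15, 10:45–13:00.
Keiko → UTC: 03:00–04:45, 09:15–10:15, 10:45–14:00.
Lars → UTC: 03:15–06:45, 08:00–11:00.
Elena → UTC: 05:00–09:15, 10:15–11:45.
Tomás ∩ Wei: 12:00–13:00.
Tomás ∩ Wei ∩ Keiko: 12:00–13:00.
Tomás ∩ Wei ∩ Keiko ∩ Lars: (none).
Tomás ∩ Wei ∩ Keiko ∩ Lars ∩ Elena: (none).
Windows ≥ 30 min: (none).

none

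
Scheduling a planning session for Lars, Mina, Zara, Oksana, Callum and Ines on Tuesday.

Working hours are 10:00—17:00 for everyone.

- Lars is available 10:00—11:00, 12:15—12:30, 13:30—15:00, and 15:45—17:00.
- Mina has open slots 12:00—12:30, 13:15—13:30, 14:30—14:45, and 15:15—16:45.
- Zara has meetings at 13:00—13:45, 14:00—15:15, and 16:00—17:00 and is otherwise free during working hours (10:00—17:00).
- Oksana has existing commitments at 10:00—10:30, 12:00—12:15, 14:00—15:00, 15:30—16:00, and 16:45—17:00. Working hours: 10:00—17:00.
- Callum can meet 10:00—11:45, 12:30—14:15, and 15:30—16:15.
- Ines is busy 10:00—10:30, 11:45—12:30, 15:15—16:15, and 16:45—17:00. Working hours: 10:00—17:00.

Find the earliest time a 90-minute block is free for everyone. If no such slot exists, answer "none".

none

Zara free within 10:00–17:00: 10:00–13:00, 13:45–14:00, 15:15–16:00.
Oksana free within 10:00–17:00: 10:30–12:00, 12:15–14:00, 15:00–15:30, 16:00–16:45.
Ines free within 10:00–17:00: 10:30–11:45, 12:30–15:15, 16:15–16:45.
Lars ∩ Mina: 12:15–12:30, 14:30–14:45, 15:45–16:45.
Lars ∩ Mina ∩ Zara: 12:15–12:30, 15:45–16:00.
Lars ∩ Mina ∩ Zara ∩ Oksana: 12:15–12:30.
Lars ∩ Mina ∩ Zara ∩ Oksana ∩ Callum: (none).
Lars ∩ Mina ∩ Zara ∩ Oksana ∩ Callum ∩ Ines: (none).
Windows ≥ 90 min: (none).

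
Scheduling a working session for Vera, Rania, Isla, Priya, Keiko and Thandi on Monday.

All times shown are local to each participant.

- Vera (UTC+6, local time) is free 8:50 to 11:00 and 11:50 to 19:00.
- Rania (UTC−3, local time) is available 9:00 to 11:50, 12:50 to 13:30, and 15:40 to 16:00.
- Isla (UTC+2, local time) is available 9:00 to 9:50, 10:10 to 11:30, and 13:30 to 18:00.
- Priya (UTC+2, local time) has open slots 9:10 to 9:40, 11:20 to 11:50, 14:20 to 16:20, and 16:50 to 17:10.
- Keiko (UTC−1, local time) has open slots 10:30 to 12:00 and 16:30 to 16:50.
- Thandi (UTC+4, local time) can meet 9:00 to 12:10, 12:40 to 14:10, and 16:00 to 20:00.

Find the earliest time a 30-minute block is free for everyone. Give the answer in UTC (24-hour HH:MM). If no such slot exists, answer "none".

12:20

Vera → UTC: 02:50–05:00, 05:50–13:00.
Rania → UTC: 12:00–14:50, 15:50–16:30, 18:40–19:00.
Isla → UTC: 07:00–07:50, 08:10–09:30, 11:30–16:00.
Priya → UTC: 07:10–07:40, 09:20–09:50, 12:20–14:20, 14:50–15:10.
Keiko → UTC: 11:30–13:00, 17:30–17:50.
Thandi → UTC: 05:00–08:10, 08:40–10:10, 12:00–16:00.
Vera ∩ Rania: 12:00–13:00.
Vera ∩ Rania ∩ Isla: 12:00–13:00.
Vera ∩ Rania ∩ Isla ∩ Priya: 12:20–13:00.
Vera ∩ Rania ∩ Isla ∩ Priya ∩ Keiko: 12:20–13:00.
Vera ∩ Rania ∩ Isla ∩ Priya ∩ Keiko ∩ Thandi: 12:20–13:00.
Windows ≥ 30 min: 12:20–13:00.
Earliest such window starts at 12:20.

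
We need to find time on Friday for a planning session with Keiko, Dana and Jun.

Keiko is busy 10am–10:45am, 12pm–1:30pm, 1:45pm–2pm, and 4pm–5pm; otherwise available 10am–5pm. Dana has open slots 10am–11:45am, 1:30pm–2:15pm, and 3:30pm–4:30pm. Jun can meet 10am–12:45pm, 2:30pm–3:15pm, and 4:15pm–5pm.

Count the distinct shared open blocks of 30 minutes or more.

1

Keiko free within 10:00–17:00: 10:45–12:00, 13:30–13:45, 14:00–16:00.
Keiko ∩ Dana: 10:45–11:45, 13:30–13:45, 14:00–14:15, 15:30–16:00.
Keiko ∩ Dana ∩ Jun: 10:45–11:45.
Windows ≥ 30 min: 10:45–11:45.
That's 1 window.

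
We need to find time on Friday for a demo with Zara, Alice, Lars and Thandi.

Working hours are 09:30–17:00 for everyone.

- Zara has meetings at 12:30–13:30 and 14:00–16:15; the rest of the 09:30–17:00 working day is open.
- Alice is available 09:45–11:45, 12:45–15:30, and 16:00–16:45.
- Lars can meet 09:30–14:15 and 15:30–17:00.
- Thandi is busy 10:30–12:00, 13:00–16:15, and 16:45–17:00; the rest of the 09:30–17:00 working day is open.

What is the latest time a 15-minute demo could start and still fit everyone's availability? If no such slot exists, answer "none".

Zara free within 09:30–17:00: 09:30–12:30, 13:30–14:00, 16:15–17:00.
Thandi free within 09:30–17:00: 09:30–10:30, 12:00–13:00, 16:15–16:45.
Zara ∩ Alice: 09:45–11:45, 13:30–14:00, 16:15–16:45.
Zara ∩ Alice ∩ Lars: 09:45–11:45, 13:30–14:00, 16:15–16:45.
Zara ∩ Alice ∩ Lars ∩ Thandi: 09:45–10:30, 16:15–16:45.
Windows ≥ 15 min: 09:45–10:30, 16:15–16:45.
Latest start in the last window 16:15–16:45 is 16:45 − 15 min = 16:30.

16:30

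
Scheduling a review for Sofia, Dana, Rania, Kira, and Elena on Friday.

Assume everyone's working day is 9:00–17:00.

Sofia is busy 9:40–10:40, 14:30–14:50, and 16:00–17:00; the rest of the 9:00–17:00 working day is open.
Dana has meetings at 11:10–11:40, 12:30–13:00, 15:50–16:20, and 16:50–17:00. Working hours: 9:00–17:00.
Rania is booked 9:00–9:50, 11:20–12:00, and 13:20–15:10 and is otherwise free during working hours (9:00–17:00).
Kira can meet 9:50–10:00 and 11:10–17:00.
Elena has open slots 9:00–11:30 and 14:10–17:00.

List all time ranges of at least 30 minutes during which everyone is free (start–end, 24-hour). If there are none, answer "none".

Sofia free within 09:00–17:00: 09:00–09:40, 10:40–14:30, 14:50–16:00.
Dana free within 09:00–17:00: 09:00–11:10, 11:40–12:30, 13:00–15:50, 16:20–16:50.
Rania free within 09:00–17:00: 09:50–11:20, 12:00–13:20, 15:10–17:00.
Sofia ∩ Dana: 09:00–09:40, 10:40–11:10, 11:40–12:30, 13:00–14:30, 14:50–15:50.
Sofia ∩ Dana ∩ Rania: 10:40–11:10, 12:00–12:30, 13:00–13:20, 15:10–15:50.
Sofia ∩ Dana ∩ Rania ∩ Kira: 12:00–12:30, 13:00–13:20, 15:10–15:50.
Sofia ∩ Dana ∩ Rania ∩ Kira ∩ Elena: 15:10–15:50.
Windows ≥ 30 min: 15:10–15:50.

15:10–15:50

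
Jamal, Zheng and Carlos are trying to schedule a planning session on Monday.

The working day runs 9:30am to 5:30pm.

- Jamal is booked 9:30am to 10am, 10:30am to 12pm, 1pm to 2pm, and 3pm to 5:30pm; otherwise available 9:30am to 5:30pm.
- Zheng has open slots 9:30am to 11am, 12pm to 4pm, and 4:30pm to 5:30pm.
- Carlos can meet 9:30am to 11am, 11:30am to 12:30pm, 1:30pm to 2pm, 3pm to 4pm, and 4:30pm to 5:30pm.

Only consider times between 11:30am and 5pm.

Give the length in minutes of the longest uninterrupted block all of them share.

30 minutes

Jamal free within 09:30–17:30: 10:00–10:30, 12:00–13:00, 14:00–15:00.
Jamal ∩ Zheng: 10:00–10:30, 12:00–13:00, 14:00–15:00.
Jamal ∩ Zheng ∩ Carlos: 10:00–10:30, 12:00–12:30.
Restricted to 11:30–17:00: 12:00–12:30.
Single common window of 30 minutes.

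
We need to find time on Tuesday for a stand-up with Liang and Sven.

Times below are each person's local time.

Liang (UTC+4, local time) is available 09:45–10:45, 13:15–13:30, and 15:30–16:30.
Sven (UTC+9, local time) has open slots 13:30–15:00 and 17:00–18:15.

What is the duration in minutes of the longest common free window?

Liang → UTC: 05:45–06:45, 09:15–09:30, 11:30–12:30.
Sven → UTC: 04:30–06:00, 08:00–09:15.
Liang ∩ Sven: 05:45–06:00.
Single common window of 15 minutes.

15 minutes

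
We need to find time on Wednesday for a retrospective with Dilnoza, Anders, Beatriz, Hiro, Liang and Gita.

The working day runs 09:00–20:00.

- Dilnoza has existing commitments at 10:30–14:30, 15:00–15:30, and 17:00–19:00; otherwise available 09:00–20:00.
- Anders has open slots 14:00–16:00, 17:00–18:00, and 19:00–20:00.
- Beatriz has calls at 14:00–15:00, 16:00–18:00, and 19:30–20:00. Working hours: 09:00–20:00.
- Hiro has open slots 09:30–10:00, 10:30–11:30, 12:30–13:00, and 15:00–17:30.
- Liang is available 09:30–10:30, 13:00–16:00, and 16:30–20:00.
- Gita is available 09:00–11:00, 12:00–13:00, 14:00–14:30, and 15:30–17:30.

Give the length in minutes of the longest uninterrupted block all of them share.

Dilnoza free within 09:00–20:00: 09:00–10:30, 14:30–15:00, 15:30–17:00, 19:00–20:00.
Beatriz free within 09:00–20:00: 09:00–14:00, 15:00–16:00, 18:00–19:30.
Dilnoza ∩ Anders: 14:30–15:00, 15:30–16:00, 19:00–20:00.
Dilnoza ∩ Anders ∩ Beatriz: 15:30–16:00, 19:00–19:30.
Dilnoza ∩ Anders ∩ Beatriz ∩ Hiro: 15:30–16:00.
Dilnoza ∩ Anders ∩ Beatriz ∩ Hiro ∩ Liang: 15:30–16:00.
Dilnoza ∩ Anders ∩ Beatriz ∩ Hiro ∩ Liang ∩ Gita: 15:30–16:00.
Single common window of 30 minutes.

30 minutes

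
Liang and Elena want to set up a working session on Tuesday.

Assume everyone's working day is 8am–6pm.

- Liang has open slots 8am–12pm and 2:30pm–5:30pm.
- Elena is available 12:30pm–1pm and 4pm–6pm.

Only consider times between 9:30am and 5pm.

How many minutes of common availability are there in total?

Liang ∩ Elena: 16:00–17:30.
Restricted to 09:30–17:00: 16:00–17:00.
Total common minutes: 60.

60 minutes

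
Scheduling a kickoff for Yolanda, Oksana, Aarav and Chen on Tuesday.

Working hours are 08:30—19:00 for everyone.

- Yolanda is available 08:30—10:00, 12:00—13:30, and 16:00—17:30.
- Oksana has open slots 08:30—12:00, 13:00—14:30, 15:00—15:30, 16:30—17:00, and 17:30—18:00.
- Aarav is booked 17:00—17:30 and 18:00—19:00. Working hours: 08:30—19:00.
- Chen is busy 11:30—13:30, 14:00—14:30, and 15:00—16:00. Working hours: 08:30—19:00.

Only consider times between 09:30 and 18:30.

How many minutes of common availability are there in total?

60 minutes

Aarav free within 08:30–19:00: 08:30–17:00, 17:30–18:00.
Chen free within 08:30–19:00: 08:30–11:30, 13:30–14:00, 14:30–15:00, 16:00–19:00.
Yolanda ∩ Oksana: 08:30–10:00, 13:00–13:30, 16:30–17:00.
Yolanda ∩ Oksana ∩ Aarav: 08:30–10:00, 13:00–13:30, 16:30–17:00.
Yolanda ∩ Oksana ∩ Aarav ∩ Chen: 08:30–10:00, 16:30–17:00.
Restricted to 09:30–18:30: 09:30–10:00, 16:30–17:00.
Total common minutes: 30 + 30 = 60.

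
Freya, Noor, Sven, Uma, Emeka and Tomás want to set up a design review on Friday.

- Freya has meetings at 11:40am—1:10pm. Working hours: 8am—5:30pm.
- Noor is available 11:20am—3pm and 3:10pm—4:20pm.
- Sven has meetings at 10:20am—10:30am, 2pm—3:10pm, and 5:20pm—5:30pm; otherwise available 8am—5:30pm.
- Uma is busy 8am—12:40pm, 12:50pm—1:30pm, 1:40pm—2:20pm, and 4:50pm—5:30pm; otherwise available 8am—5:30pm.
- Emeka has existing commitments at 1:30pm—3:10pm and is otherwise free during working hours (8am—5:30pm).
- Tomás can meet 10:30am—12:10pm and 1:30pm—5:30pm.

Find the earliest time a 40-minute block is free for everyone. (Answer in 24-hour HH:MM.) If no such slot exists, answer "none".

15:10

Freya free within 08:00–17:30: 08:00–11:40, 13:10–17:30.
Sven free within 08:00–17:30: 08:00–10:20, 10:30–14:00, 15:10–17:20.
Uma free within 08:00–17:30: 12:40–12:50, 13:30–13:40, 14:20–16:50.
Emeka free within 08:00–17:30: 08:00–13:30, 15:10–17:30.
Freya ∩ Noor: 11:20–11:40, 13:10–15:00, 15:10–16:20.
Freya ∩ Noor ∩ Sven: 11:20–11:40, 13:10–14:00, 15:10–16:20.
Freya ∩ Noor ∩ Sven ∩ Uma: 13:30–13:40, 15:10–16:20.
Freya ∩ Noor ∩ Sven ∩ Uma ∩ Emeka: 15:10–16:20.
Freya ∩ Noor ∩ Sven ∩ Uma ∩ Emeka ∩ Tomás: 15:10–16:20.
Windows ≥ 40 min: 15:10–16:20.
Earliest such window starts at 15:10.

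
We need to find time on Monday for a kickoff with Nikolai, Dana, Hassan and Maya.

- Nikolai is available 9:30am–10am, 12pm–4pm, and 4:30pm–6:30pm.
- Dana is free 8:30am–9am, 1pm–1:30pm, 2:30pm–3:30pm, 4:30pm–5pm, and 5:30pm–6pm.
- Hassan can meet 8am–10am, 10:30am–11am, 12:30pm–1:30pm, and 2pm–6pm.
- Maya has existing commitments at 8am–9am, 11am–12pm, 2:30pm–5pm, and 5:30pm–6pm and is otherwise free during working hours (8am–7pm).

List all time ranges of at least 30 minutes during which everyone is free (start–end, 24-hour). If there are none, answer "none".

13:00–13:30

Maya free within 08:00–19:00: 09:00–11:00, 12:00–14:30, 17:00–17:30, 18:00–19:00.
Nikolai ∩ Dana: 13:00–13:30, 14:30–15:30, 16:30–17:00, 17:30–18:00.
Nikolai ∩ Dana ∩ Hassan: 13:00–13:30, 14:30–15:30, 16:30–17:00, 17:30–18:00.
Nikolai ∩ Dana ∩ Hassan ∩ Maya: 13:00–13:30.
Windows ≥ 30 min: 13:00–13:30.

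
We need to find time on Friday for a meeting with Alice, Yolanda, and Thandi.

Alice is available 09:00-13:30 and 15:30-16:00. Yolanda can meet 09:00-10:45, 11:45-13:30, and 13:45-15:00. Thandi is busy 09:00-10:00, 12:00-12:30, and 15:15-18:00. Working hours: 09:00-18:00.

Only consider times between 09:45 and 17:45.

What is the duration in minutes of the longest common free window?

Thandi free within 09:00–18:00: 10:00–12:00, 12:30–15:15.
Alice ∩ Yolanda: 09:00–10:45, 11:45–13:30.
Alice ∩ Yolanda ∩ Thandi: 10:00–10:45, 11:45–12:00, 12:30–13:30.
Restricted to 09:45–17:45: 10:00–10:45, 11:45–12:00, 12:30–13:30.
Common window lengths: 45, 15, 60 min; longest is 60.

60 minutes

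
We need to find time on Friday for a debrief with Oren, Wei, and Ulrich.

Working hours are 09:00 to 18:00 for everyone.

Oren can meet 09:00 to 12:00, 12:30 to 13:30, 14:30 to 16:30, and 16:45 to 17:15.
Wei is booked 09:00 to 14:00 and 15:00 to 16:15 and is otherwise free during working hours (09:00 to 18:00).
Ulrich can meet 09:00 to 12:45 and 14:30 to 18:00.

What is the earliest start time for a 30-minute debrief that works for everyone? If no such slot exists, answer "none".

Wei free within 09:00–18:00: 14:00–15:00, 16:15–18:00.
Oren ∩ Wei: 14:30–15:00, 16:15–16:30, 16:45–17:15.
Oren ∩ Wei ∩ Ulrich: 14:30–15:00, 16:15–16:30, 16:45–17:15.
Windows ≥ 30 min: 14:30–15:00, 16:45–17:15.
Earliest such window starts at 14:30.

14:30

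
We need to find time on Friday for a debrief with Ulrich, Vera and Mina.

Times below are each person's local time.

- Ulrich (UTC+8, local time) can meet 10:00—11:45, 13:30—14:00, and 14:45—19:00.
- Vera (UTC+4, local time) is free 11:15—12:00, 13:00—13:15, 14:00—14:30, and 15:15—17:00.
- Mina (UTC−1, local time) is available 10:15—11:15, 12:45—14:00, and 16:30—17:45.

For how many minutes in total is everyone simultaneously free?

Ulrich → UTC: 02:00–03:45, 05:30–06:00, 06:45–11:00.
Vera → UTC: 07:15–08:00, 09:00–09:15, 10:00–10:30, 11:15–13:00.
Mina → UTC: 11:15–12:15, 13:45–15:00, 17:30–18:45.
Ulrich ∩ Vera: 07:15–08:00, 09:00–09:15, 10:00–10:30.
Ulrich ∩ Vera ∩ Mina: (none).
Total common minutes: 0.

0 minutes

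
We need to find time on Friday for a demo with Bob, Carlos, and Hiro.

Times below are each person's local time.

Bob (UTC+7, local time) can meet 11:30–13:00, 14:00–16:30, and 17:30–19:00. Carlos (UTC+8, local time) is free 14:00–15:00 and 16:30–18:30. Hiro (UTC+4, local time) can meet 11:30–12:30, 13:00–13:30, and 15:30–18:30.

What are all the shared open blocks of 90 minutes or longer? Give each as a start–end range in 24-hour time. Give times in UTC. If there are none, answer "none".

none

Bob → UTC: 04:30–06:00, 07:00–09:30, 10:30–12:00.
Carlos → UTC: 06:00–07:00, 08:30–10:30.
Hiro → UTC: 07:30–08:30, 09:00–09:30, 11:30–14:30.
Bob ∩ Carlos: 08:30–09:30.
Bob ∩ Carlos ∩ Hiro: 09:00–09:30.
Windows ≥ 90 min: (none).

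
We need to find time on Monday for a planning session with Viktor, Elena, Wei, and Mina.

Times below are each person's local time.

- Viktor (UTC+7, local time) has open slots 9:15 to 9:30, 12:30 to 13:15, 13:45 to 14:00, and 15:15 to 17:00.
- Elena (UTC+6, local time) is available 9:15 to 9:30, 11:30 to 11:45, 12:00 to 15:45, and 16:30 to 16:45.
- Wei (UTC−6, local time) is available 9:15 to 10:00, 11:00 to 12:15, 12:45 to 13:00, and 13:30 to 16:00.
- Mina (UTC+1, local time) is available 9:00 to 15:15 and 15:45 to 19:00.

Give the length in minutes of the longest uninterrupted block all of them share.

Viktor → UTC: 02:15–02:30, 05:30–06:15, 06:45–07:00, 08:15–10:00.
Elena → UTC: 03:15–03:30, 05:30–05:45, 06:00–09:45, 10:30–10:45.
Wei → UTC: 15:15–16:00, 17:00–18:15, 18:45–19:00, 19:30–22:00.
Mina → UTC: 08:00–14:15, 14:45–18:00.
Viktor ∩ Elena: 05:30–05:45, 06:00–06:15, 06:45–07:00, 08:15–09:45.
Viktor ∩ Elena ∩ Wei: (none).
Viktor ∩ Elena ∩ Wei ∩ Mina: (none).
No common window.

0 minutes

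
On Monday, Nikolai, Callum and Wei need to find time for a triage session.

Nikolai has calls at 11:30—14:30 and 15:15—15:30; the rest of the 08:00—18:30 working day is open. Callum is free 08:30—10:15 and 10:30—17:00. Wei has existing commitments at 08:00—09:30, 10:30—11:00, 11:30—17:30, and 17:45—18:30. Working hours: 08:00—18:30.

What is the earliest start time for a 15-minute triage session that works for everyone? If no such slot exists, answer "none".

09:30

Nikolai free within 08:00–18:30: 08:00–11:30, 14:30–15:15, 15:30–18:30.
Wei free within 08:00–18:30: 09:30–10:30, 11:00–11:30, 17:30–17:45.
Nikolai ∩ Callum: 08:30–10:15, 10:30–11:30, 14:30–15:15, 15:30–17:00.
Nikolai ∩ Callum ∩ Wei: 09:30–10:15, 11:00–11:30.
Windows ≥ 15 min: 09:30–10:15, 11:00–11:30.
Earliest such window starts at 09:30.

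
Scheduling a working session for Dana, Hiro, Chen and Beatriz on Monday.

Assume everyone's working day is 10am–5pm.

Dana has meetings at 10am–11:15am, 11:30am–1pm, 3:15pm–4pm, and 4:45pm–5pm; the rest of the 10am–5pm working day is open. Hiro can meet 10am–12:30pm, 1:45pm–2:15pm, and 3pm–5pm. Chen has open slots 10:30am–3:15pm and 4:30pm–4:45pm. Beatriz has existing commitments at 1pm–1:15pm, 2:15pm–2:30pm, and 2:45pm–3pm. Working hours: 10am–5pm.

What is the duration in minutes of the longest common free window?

30 minutes

Dana free within 10:00–17:00: 11:15–11:30, 13:00–15:15, 16:00–16:45.
Beatriz free within 10:00–17:00: 10:00–13:00, 13:15–14:15, 14:30–14:45, 15:00–17:00.
Dana ∩ Hiro: 11:15–11:30, 13:45–14:15, 15:00–15:15, 16:00–16:45.
Dana ∩ Hiro ∩ Chen: 11:15–11:30, 13:45–14:15, 15:00–15:15, 16:30–16:45.
Dana ∩ Hiro ∩ Chen ∩ Beatriz: 11:15–11:30, 13:45–14:15, 15:00–15:15, 16:30–16:45.
Common window lengths: 15, 30, 15, 15 min; longest is 30.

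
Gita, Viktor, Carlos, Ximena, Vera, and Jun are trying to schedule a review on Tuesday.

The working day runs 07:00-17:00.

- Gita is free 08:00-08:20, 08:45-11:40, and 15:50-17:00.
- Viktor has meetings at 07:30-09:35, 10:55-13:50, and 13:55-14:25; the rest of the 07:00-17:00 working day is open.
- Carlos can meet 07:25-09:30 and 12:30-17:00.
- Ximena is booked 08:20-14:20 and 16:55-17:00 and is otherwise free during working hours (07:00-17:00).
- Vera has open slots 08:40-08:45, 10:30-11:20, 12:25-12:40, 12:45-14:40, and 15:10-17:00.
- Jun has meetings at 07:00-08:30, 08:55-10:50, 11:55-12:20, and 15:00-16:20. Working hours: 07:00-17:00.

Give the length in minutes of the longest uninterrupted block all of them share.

35 minutes

Viktor free within 07:00–17:00: 07:00–07:30, 09:35–10:55, 13:50–13:55, 14:25–17:00.
Ximena free within 07:00–17:00: 07:00–08:20, 14:20–16:55.
Jun free within 07:00–17:00: 08:30–08:55, 10:50–11:55, 12:20–15:00, 16:20–17:00.
Gita ∩ Viktor: 09:35–10:55, 15:50–17:00.
Gita ∩ Viktor ∩ Carlos: 15:50–17:00.
Gita ∩ Viktor ∩ Carlos ∩ Ximena: 15:50–16:55.
Gita ∩ Viktor ∩ Carlos ∩ Ximena ∩ Vera: 15:50–16:55.
Gita ∩ Viktor ∩ Carlos ∩ Ximena ∩ Vera ∩ Jun: 16:20–16:55.
Single common window of 35 minutes.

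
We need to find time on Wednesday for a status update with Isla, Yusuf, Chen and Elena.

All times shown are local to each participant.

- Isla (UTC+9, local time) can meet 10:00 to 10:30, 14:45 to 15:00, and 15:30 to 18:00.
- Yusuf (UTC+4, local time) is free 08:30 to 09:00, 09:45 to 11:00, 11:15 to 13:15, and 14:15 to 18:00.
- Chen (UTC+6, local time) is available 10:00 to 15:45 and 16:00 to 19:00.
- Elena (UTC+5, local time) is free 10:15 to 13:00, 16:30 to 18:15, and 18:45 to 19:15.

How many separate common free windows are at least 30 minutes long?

Isla → UTC: 01:00–01:30, 05:45–06:00, 06:30–09:00.
Yusuf → UTC: 04:30–05:00, 05:45–07:00, 07:15–09:15, 10:15–14:00.
Chen → UTC: 04:00–09:45, 10:00–13:00.
Elena → UTC: 05:15–08:00, 11:30–13:15, 13:45–14:15.
Isla ∩ Yusuf: 05:45–06:00, 06:30–07:00, 07:15–09:00.
Isla ∩ Yusuf ∩ Chen: 05:45–06:00, 06:30–07:00, 07:15–09:00.
Isla ∩ Yusuf ∩ Chen ∩ Elena: 05:45–06:00, 06:30–07:00, 07:15–08:00.
Windows ≥ 30 min: 06:30–07:00, 07:15–08:00.
That's 2 windows.

2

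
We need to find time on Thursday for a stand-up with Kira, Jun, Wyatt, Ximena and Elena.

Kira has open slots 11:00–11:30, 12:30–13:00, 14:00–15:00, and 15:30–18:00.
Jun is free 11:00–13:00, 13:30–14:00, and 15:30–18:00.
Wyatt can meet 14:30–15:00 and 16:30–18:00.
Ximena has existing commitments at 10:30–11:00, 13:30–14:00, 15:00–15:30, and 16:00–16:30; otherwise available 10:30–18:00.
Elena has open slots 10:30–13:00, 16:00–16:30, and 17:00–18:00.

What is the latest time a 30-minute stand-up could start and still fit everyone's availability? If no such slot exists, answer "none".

Ximena free within 10:30–18:00: 11:00–13:30, 14:00–15:00, 15:30–16:00, 16:30–18:00.
Kira ∩ Jun: 11:00–11:30, 12:30–13:00, 15:30–18:00.
Kira ∩ Jun ∩ Wyatt: 16:30–18:00.
Kira ∩ Jun ∩ Wyatt ∩ Ximena: 16:30–18:00.
Kira ∩ Jun ∩ Wyatt ∩ Ximena ∩ Elena: 17:00–18:00.
Windows ≥ 30 min: 17:00–18:00.
Latest start in the last window 17:00–18:00 is 18:00 − 30 min = 17:30.

17:30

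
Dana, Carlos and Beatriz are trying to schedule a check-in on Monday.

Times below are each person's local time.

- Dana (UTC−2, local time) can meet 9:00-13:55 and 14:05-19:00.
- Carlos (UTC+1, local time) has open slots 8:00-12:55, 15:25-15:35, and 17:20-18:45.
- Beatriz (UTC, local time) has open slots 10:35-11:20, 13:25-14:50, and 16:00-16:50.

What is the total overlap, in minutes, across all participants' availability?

60 minutes

Dana → UTC: 11:00–15:55, 16:05–21:00.
Carlos → UTC: 07:00–11:55, 14:25–14:35, 16:20–17:45.
Beatriz → UTC: 10:35–11:20, 13:25–14:50, 16:00–16:50.
Dana ∩ Carlos: 11:00–11:55, 14:25–14:35, 16:20–17:45.
Dana ∩ Carlos ∩ Beatriz: 11:00–11:20, 14:25–14:35, 16:20–16:50.
Total common minutes: 20 + 10 + 30 = 60.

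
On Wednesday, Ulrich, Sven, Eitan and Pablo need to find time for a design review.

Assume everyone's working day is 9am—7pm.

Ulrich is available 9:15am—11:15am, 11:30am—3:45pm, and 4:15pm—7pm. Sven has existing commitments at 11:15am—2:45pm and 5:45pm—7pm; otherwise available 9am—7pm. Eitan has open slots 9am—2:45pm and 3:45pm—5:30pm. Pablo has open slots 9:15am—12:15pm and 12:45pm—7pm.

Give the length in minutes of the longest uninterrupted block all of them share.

Sven free within 09:00–19:00: 09:00–11:15, 14:45–17:45.
Ulrich ∩ Sven: 09:15–11:15, 14:45–15:45, 16:15–17:45.
Ulrich ∩ Sven ∩ Eitan: 09:15–11:15, 16:15–17:30.
Ulrich ∩ Sven ∩ Eitan ∩ Pablo: 09:15–11:15, 16:15–17:30.
Common window lengths: 120, 75 min; longest is 120.

120 minutes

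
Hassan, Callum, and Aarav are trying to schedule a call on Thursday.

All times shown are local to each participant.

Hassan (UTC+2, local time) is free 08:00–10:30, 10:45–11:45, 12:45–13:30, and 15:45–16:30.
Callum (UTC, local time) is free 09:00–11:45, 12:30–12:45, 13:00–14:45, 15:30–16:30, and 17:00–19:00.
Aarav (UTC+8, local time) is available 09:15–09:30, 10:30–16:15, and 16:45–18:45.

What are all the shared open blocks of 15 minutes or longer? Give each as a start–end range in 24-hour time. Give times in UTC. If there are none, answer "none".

09:00–09:45

Hassan → UTC: 06:00–08:30, 08:45–09:45, 10:45–11:30, 13:45–14:30.
Callum → UTC: 09:00–11:45, 12:30–12:45, 13:00–14:45, 15:30–16:30, 17:00–19:00.
Aarav → UTC: 01:15–01:30, 02:30–08:15, 08:45–10:45.
Hassan ∩ Callum: 09:00–09:45, 10:45–11:30, 13:45–14:30.
Hassan ∩ Callum ∩ Aarav: 09:00–09:45.
Windows ≥ 15 min: 09:00–09:45.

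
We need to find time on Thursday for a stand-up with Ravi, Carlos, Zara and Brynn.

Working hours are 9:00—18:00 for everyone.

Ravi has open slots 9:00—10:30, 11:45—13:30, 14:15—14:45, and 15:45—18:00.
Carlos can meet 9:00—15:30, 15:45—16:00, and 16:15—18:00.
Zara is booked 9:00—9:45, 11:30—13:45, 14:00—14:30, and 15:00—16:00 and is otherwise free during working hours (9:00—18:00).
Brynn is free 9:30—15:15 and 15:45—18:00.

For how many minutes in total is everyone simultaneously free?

Zara free within 09:00–18:00: 09:45–11:30, 13:45–14:00, 14:30–15:00, 16:00–18:00.
Ravi ∩ Carlos: 09:00–10:30, 11:45–13:30, 14:15–14:45, 15:45–16:00, 16:15–18:00.
Ravi ∩ Carlos ∩ Zara: 09:45–10:30, 14:30–14:45, 16:15–18:00.
Ravi ∩ Carlos ∩ Zara ∩ Brynn: 09:45–10:30, 14:30–14:45, 16:15–18:00.
Total common minutes: 45 + 15 + 105 = 165.

165 minutes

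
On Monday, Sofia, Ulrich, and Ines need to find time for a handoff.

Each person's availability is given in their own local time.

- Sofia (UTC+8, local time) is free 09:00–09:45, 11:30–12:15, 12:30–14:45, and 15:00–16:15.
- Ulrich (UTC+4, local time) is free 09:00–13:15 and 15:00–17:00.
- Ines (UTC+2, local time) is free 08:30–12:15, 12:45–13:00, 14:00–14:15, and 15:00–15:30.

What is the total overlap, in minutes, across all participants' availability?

Sofia → UTC: 01:00–01:45, 03:30–04:15, 04:30–06:45, 07:00–08:15.
Ulrich → UTC: 05:00–09:15, 11:00–13:00.
Ines → UTC: 06:30–10:15, 10:45–11:00, 12:00–12:15, 13:00–13:30.
Sofia ∩ Ulrich: 05:00–06:45, 07:00–08:15.
Sofia ∩ Ulrich ∩ Ines: 06:30–06:45, 07:00–08:15.
Total common minutes: 15 + 75 = 90.

90 minutes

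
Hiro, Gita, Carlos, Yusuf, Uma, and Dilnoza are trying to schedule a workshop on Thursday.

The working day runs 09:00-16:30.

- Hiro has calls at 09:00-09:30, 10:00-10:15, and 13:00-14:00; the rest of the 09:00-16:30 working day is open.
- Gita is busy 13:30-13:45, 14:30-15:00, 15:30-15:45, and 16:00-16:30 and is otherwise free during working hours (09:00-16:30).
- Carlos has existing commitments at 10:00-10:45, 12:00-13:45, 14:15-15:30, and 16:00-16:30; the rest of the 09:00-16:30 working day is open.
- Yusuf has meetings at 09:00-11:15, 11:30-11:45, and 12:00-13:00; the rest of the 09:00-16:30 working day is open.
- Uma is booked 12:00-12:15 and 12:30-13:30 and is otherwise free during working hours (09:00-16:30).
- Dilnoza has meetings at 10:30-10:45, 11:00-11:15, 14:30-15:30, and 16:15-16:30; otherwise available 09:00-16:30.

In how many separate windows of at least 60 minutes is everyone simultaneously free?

0

Hiro free within 09:00–16:30: 09:30–10:00, 10:15–13:00, 14:00–16:30.
Gita free within 09:00–16:30: 09:00–13:30, 13:45–14:30, 15:00–15:30, 15:45–16:00.
Carlos free within 09:00–16:30: 09:00–10:00, 10:45–12:00, 13:45–14:15, 15:30–16:00.
Yusuf free within 09:00–16:30: 11:15–11:30, 11:45–12:00, 13:00–16:30.
Uma free within 09:00–16:30: 09:00–12:00, 12:15–12:30, 13:30–16:30.
Dilnoza free within 09:00–16:30: 09:00–10:30, 10:45–11:00, 11:15–14:30, 15:30–16:15.
Hiro ∩ Gita: 09:30–10:00, 10:15–13:00, 14:00–14:30, 15:00–15:30, 15:45–16:00.
Hiro ∩ Gita ∩ Carlos: 09:30–10:00, 10:45–12:00, 14:00–14:15, 15:45–16:00.
Hiro ∩ Gita ∩ Carlos ∩ Yusuf: 11:15–11:30, 11:45–12:00, 14:00–14:15, 15:45–16:00.
Hiro ∩ Gita ∩ Carlos ∩ Yusuf ∩ Uma: 11:15–11:30, 11:45–12:00, 14:00–14:15, 15:45–16:00.
Hiro ∩ Gita ∩ Carlos ∩ Yusuf ∩ Uma ∩ Dilnoza: 11:15–11:30, 11:45–12:00, 14:00–14:15, 15:45–16:00.
Windows ≥ 60 min: (none).
That's 0 windows.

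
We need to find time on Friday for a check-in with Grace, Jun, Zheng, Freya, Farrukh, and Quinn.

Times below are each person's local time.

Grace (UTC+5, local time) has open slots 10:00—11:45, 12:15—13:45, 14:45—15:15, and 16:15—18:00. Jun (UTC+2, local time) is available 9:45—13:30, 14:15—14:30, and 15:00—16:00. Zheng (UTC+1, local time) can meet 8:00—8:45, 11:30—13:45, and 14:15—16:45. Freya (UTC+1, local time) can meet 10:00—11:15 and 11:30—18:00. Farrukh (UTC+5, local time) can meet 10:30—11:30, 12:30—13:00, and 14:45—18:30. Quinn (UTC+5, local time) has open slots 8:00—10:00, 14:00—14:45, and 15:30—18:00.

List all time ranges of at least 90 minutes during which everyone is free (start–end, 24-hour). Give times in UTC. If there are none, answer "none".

none

Grace → UTC: 05:00–06:45, 07:15–08:45, 09:45–10:15, 11:15–13:00.
Jun → UTC: 07:45–11:30, 12:15–12:30, 13:00–14:00.
Zheng → UTC: 07:00–07:45, 10:30–12:45, 13:15–15:45.
Freya → UTC: 09:00–10:15, 10:30–17:00.
Farrukh → UTC: 05:30–06:30, 07:30–08:00, 09:45–13:30.
Quinn → UTC: 03:00–05:00, 09:00–09:45, 10:30–13:00.
Grace ∩ Jun: 07:45–08:45, 09:45–10:15, 11:15–11:30, 12:15–12:30.
Grace ∩ Jun ∩ Zheng: 11:15–11:30, 12:15–12:30.
Grace ∩ Jun ∩ Zheng ∩ Freya: 11:15–11:30, 12:15–12:30.
Grace ∩ Jun ∩ Zheng ∩ Freya ∩ Farrukh: 11:15–11:30, 12:15–12:30.
Grace ∩ Jun ∩ Zheng ∩ Freya ∩ Farrukh ∩ Quinn: 11:15–11:30, 12:15–12:30.
Windows ≥ 90 min: (none).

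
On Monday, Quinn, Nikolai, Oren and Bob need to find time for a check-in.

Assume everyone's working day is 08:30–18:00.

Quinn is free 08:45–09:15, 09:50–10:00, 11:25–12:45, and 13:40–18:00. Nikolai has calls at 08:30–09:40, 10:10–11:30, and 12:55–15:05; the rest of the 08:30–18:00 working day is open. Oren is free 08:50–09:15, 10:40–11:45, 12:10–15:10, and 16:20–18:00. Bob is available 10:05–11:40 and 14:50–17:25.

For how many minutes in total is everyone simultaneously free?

80 minutes

Nikolai free within 08:30–18:00: 09:40–10:10, 11:30–12:55, 15:05–18:00.
Quinn ∩ Nikolai: 09:50–10:00, 11:30–12:45, 15:05–18:00.
Quinn ∩ Nikolai ∩ Oren: 11:30–11:45, 12:10–12:45, 15:05–15:10, 16:20–18:00.
Quinn ∩ Nikolai ∩ Oren ∩ Bob: 11:30–11:40, 15:05–15:10, 16:20–17:25.
Total common minutes: 10 + 5 + 65 = 80.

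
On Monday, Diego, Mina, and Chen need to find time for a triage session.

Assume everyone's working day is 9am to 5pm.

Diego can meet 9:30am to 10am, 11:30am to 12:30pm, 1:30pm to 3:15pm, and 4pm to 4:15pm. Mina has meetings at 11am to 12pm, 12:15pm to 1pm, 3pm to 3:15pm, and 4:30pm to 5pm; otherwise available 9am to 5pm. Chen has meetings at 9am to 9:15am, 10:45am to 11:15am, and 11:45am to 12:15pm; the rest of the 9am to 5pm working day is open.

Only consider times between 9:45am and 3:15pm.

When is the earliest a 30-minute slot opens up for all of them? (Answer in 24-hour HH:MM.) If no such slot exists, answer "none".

13:30

Mina free within 09:00–17:00: 09:00–11:00, 12:00–12:15, 13:00–15:00, 15:15–16:30.
Chen free within 09:00–17:00: 09:15–10:45, 11:15–11:45, 12:15–17:00.
Diego ∩ Mina: 09:30–10:00, 12:00–12:15, 13:30–15:00, 16:00–16:15.
Diego ∩ Mina ∩ Chen: 09:30–10:00, 13:30–15:00, 16:00–16:15.
Restricted to 09:45–15:15: 09:45–10:00, 13:30–15:00.
Windows ≥ 30 min: 13:30–15:00.
Earliest such window starts at 13:30.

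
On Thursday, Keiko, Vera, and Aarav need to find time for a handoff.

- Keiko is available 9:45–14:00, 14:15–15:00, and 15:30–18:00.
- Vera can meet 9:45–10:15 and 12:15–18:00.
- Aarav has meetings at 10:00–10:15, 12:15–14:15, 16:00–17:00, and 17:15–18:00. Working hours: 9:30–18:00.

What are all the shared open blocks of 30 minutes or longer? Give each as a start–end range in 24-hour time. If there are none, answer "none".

14:15–15:00, 15:30–16:00

Aarav free within 09:30–18:00: 09:30–10:00, 10:15–12:15, 14:15–16:00, 17:00–17:15.
Keiko ∩ Vera: 09:45–10:15, 12:15–14:00, 14:15–15:00, 15:30–18:00.
Keiko ∩ Vera ∩ Aarav: 09:45–10:00, 14:15–15:00, 15:30–16:00, 17:00–17:15.
Windows ≥ 30 min: 14:15–15:00, 15:30–16:00.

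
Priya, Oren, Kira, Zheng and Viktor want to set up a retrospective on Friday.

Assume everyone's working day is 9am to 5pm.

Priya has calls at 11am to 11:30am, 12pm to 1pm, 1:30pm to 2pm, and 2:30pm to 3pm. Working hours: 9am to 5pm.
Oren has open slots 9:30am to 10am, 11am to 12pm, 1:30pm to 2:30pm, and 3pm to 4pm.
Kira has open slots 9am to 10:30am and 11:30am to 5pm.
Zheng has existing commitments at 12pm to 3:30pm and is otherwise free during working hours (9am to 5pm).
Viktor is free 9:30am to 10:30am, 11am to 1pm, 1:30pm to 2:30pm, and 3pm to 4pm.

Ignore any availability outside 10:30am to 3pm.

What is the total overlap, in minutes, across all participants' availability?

Priya free within 09:00–17:00: 09:00–11:00, 11:30–12:00, 13:00–13:30, 14:00–14:30, 15:00–17:00.
Zheng free within 09:00–17:00: 09:00–12:00, 15:30–17:00.
Priya ∩ Oren: 09:30–10:00, 11:30–12:00, 14:00–14:30, 15:00–16:00.
Priya ∩ Oren ∩ Kira: 09:30–10:00, 11:30–12:00, 14:00–14:30, 15:00–16:00.
Priya ∩ Oren ∩ Kira ∩ Zheng: 09:30–10:00, 11:30–12:00, 15:30–16:00.
Priya ∩ Oren ∩ Kira ∩ Zheng ∩ Viktor: 09:30–10:00, 11:30–12:00, 15:30–16:00.
Restricted to 10:30–15:00: 11:30–12:00.
Total common minutes: 30.

30 minutes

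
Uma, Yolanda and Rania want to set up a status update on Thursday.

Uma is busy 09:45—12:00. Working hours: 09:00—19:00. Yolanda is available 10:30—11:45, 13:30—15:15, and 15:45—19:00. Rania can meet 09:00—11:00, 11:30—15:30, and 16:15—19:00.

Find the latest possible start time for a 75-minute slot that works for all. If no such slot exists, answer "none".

Uma free within 09:00–19:00: 09:00–09:45, 12:00–19:00.
Uma ∩ Yolanda: 13:30–15:15, 15:45–19:00.
Uma ∩ Yolanda ∩ Rania: 13:30–15:15, 16:15–19:00.
Windows ≥ 75 min: 13:30–15:15, 16:15–19:00.
Latest start in the last window 16:15–19:00 is 19:00 − 75 min = 17:45.

17:45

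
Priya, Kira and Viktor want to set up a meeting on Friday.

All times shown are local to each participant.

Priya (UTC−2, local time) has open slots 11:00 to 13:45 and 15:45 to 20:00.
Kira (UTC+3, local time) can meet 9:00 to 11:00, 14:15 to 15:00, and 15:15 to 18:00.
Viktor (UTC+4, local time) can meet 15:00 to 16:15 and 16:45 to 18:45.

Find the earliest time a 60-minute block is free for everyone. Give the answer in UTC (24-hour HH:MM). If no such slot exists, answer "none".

Priya → UTC: 13:00–15:45, 17:45–22:00.
Kira → UTC: 06:00–08:00, 11:15–12:00, 12:15–15:00.
Viktor → UTC: 11:00–12:15, 12:45–14:45.
Priya ∩ Kira: 13:00–15:00.
Priya ∩ Kira ∩ Viktor: 13:00–14:45.
Windows ≥ 60 min: 13:00–14:45.
Earliest such window starts at 13:00.

13:00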